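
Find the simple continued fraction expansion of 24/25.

[0; 1, 24]

Run the Euclidean algorithm on 24 and 25; the successive quotients are the partial quotients a_0, a_1, ... (each step inverts the fractional part left over by the previous one):
  24 = 0*25 + 24, so a_0 = 0.
  25 = 1*24 + 1, so a_1 = 1.
  24 = 24*1 + 0, so a_2 = 24.
The remainder reaches 0 after 3 divisions, so the expansion has 3 partial quotients, read off in order.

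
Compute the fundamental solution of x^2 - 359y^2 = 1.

(x, y) = (360, 19)

First expand sqrt(359) as a continued fraction. With x_i = (sqrt(359) + m_i)/d_i and (m_0, d_0) = (0, 1): a_0 = floor(sqrt(359)) = 18, since 18^2 = 324 <= 359 < 361 = 19^2.
Iterate m_{i+1} = d_i*a_i - m_i, d_{i+1} = (359 - m_{i+1}^2)/d_i, a_{i+1} = floor((a_0 + m_{i+1})/d_{i+1}):
  m_1 = 1*18 - 0 = 18, d_1 = (359 - 18^2)/1 = 35/1 = 35, a_1 = floor((18 + 18)/35) = 1.
  m_2 = 35*1 - 18 = 17, d_2 = (359 - 17^2)/35 = 70/35 = 2, a_2 = floor((18 + 17)/2) = 17.
  m_3 = 2*17 - 17 = 17, d_3 = (359 - 17^2)/2 = 70/2 = 35, a_3 = floor((18 + 17)/35) = 1.
  m_4 = 35*1 - 17 = 18, d_4 = (359 - 18^2)/35 = 35/35 = 1, a_4 = floor((18 + 18)/1) = 36.
  m_5 = 1*36 - 18 = 18, d_5 = (359 - 18^2)/1 = 35/1 = 35: (m_5, d_5) = (m_1, d_1) = (18, 35), so from here the quotients repeat a_1, ..., a_4; the period length is 4.
So sqrt(359) = [18; (1, 17, 1, 36)] with period length k = 4.
k is even, so the fundamental solution of x^2 - 359y^2 = 1 is (p_{k-1}, q_{k-1}) = (p_3, q_3); compute convergents through index 3.
Convergents (p_i = a_i*p_{i-1} + p_{i-2}, q_i = a_i*q_{i-1} + q_{i-2} with p_{-2}=0, p_{-1}=1, q_{-2}=1, q_{-1}=0):
  i=0: a_0=18, p_0 = 18*1 + 0 = 18, q_0 = 18*0 + 1 = 1.
  i=1: a_1=1, p_1 = 1*18 + 1 = 19, q_1 = 1*1 + 0 = 1.
  i=2: a_2=17, p_2 = 17*19 + 18 = 341, q_2 = 17*1 + 1 = 18.
  i=3: a_3=1, p_3 = 1*341 + 19 = 360, q_3 = 1*18 + 1 = 19.
Check: 360^2 - 359*19^2 = 129600 - 129599 = 1, so (x, y) = (360, 19) solves the equation, and by the theorem it is the least positive solution.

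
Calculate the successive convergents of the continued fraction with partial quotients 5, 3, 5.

5/1, 16/3, 85/16

Using the convergent recurrence p_i = a_i*p_{i-1} + p_{i-2}, q_i = a_i*q_{i-1} + q_{i-2} with p_{-2}=0, p_{-1}=1, q_{-2}=1, q_{-1}=0:
  i=0: a_0=5, p_0 = 5*1 + 0 = 5, q_0 = 5*0 + 1 = 1.
  i=1: a_1=3, p_1 = 3*5 + 1 = 16, q_1 = 3*1 + 0 = 3.
  i=2: a_2=5, p_2 = 5*16 + 5 = 85, q_2 = 5*3 + 1 = 16.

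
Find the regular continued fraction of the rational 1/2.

Run the Euclidean algorithm on 1 and 2; the successive quotients are the partial quotients a_0, a_1, ... (each step inverts the fractional part left over by the previous one):
  1 = 0*2 + 1, so a_0 = 0.
  2 = 2*1 + 0, so a_1 = 2.
The remainder reaches 0 after 2 divisions, so the expansion has 2 partial quotients, read off in order.

[0; 2]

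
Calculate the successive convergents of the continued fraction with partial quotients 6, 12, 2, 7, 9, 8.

6/1, 73/12, 152/25, 1137/187, 10385/1708, 84217/13851

Using the convergent recurrence p_i = a_i*p_{i-1} + p_{i-2}, q_i = a_i*q_{i-1} + q_{i-2} with p_{-2}=0, p_{-1}=1, q_{-2}=1, q_{-1}=0:
  i=0: a_0=6, p_0 = 6*1 + 0 = 6, q_0 = 6*0 + 1 = 1.
  i=1: a_1=12, p_1 = 12*6 + 1 = 73, q_1 = 12*1 + 0 = 12.
  i=2: a_2=2, p_2 = 2*73 + 6 = 152, q_2 = 2*12 + 1 = 25.
  i=3: a_3=7, p_3 = 7*152 + 73 = 1137, q_3 = 7*25 + 12 = 187.
  i=4: a_4=9, p_4 = 9*1137 + 152 = 10385, q_4 = 9*187 + 25 = 1708.
  i=5: a_5=8, p_5 = 8*10385 + 1137 = 84217, q_5 = 8*1708 + 187 = 13851.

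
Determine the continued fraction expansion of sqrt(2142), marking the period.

[46; (3, 1, 1, 4, 1, 1, 3, 92)]

Write x_i = (sqrt(2142) + m_i)/d_i with (m_0, d_0) = (0, 1). a_0 = floor(sqrt(2142)) = 46, since 46^2 = 2116 <= 2142 < 2209 = 47^2.
Iterate m_{i+1} = d_i*a_i - m_i, d_{i+1} = (2142 - m_{i+1}^2)/d_i, a_{i+1} = floor((a_0 + m_{i+1})/d_{i+1}):
  m_1 = 1*46 - 0 = 46, d_1 = (2142 - 46^2)/1 = 26/1 = 26, a_1 = floor((46 + 46)/26) = 3.
  m_2 = 26*3 - 46 = 32, d_2 = (2142 - 32^2)/26 = 1118/26 = 43, a_2 = floor((46 + 32)/43) = 1.
  m_3 = 43*1 - 32 = 11, d_3 = (2142 - 11^2)/43 = 2021/43 = 47, a_3 = floor((46 + 11)/47) = 1.
  m_4 = 47*1 - 11 = 36, d_4 = (2142 - 36^2)/47 = 846/47 = 18, a_4 = floor((46 + 36)/18) = 4.
  m_5 = 18*4 - 36 = 36, d_5 = (2142 - 36^2)/18 = 846/18 = 47, a_5 = floor((46 + 36)/47) = 1.
  m_6 = 47*1 - 36 = 11, d_6 = (2142 - 11^2)/47 = 2021/47 = 43, a_6 = floor((46 + 11)/43) = 1.
  m_7 = 43*1 - 11 = 32, d_7 = (2142 - 32^2)/43 = 1118/43 = 26, a_7 = floor((46 + 32)/26) = 3.
  m_8 = 26*3 - 32 = 46, d_8 = (2142 - 46^2)/26 = 26/26 = 1, a_8 = floor((46 + 46)/1) = 92.
  m_9 = 1*92 - 46 = 46, d_9 = (2142 - 46^2)/1 = 26/1 = 26: (m_9, d_9) = (m_1, d_1) = (46, 26), so from here the quotients repeat a_1, ..., a_8; the period length is 8.
Hence the expansion of sqrt(2142) is a_0 = 46 followed by the repeating block 3, 1, 1, 4, 1, 1, 3, 92 (period 8).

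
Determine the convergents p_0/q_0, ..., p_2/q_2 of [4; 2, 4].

4/1, 9/2, 40/9

Using the convergent recurrence p_i = a_i*p_{i-1} + p_{i-2}, q_i = a_i*q_{i-1} + q_{i-2} with p_{-2}=0, p_{-1}=1, q_{-2}=1, q_{-1}=0:
  i=0: a_0=4, p_0 = 4*1 + 0 = 4, q_0 = 4*0 + 1 = 1.
  i=1: a_1=2, p_1 = 2*4 + 1 = 9, q_1 = 2*1 + 0 = 2.
  i=2: a_2=4, p_2 = 4*9 + 4 = 40, q_2 = 4*2 + 1 = 9.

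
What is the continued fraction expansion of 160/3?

[53; 3]

Run the Euclidean algorithm on 160 and 3; the successive quotients are the partial quotients a_0, a_1, ... (each step inverts the fractional part left over by the previous one):
  160 = 53*3 + 1, so a_0 = 53.
  3 = 3*1 + 0, so a_1 = 3.
The remainder reaches 0 after 2 divisions, so the expansion has 2 partial quotients, read off in order.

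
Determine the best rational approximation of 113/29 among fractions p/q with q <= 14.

39/10

Expand x = 113/29 as a continued fraction with the Euclidean algorithm:
  113 = 3*29 + 26, so a_0 = 3.
  29 = 1*26 + 3, so a_1 = 1.
  26 = 8*3 + 2, so a_2 = 8.
  3 = 1*2 + 1, so a_3 = 1.
  2 = 2*1 + 0, so a_4 = 2.
so x = [3; 1, 8, 1, 2].
Convergents (p_i = a_i*p_{i-1} + p_{i-2}, q_i = a_i*q_{i-1} + q_{i-2} with p_{-2}=0, p_{-1}=1, q_{-2}=1, q_{-1}=0), until the denominator exceeds 14:
  i=0: a_0=3, p_0 = 3*1 + 0 = 3, q_0 = 3*0 + 1 = 1.
  i=1: a_1=1, p_1 = 1*3 + 1 = 4, q_1 = 1*1 + 0 = 1.
  i=2: a_2=8, p_2 = 8*4 + 3 = 35, q_2 = 8*1 + 1 = 9.
  i=3: a_3=1, p_3 = 1*35 + 4 = 39, q_3 = 1*9 + 1 = 10.
  i=4: a_4=2, p_4 = 2*39 + 35 = 113, q_4 = 2*10 + 9 = 29.
q_4 = 29 > 14, so the last convergent with denominator <= 14 is p_3/q_3 = 39/10.
The closest fraction with denominator <= 14 is either p_3/q_3 or the intermediate fraction (k*p_3 + p_2)/(k*q_3 + q_2) with the largest k >= 1 whose denominator stays <= 14; these approach x as k grows, and every other convergent or intermediate fraction in range is farther away.
Largest k: floor((14 - q_2)/q_3) = floor((14 - 9)/10) = 0.
Since k = 0, no intermediate fraction beyond p_3/q_3 has denominator <= 14, so the convergent 39/10 is the closest (its error is |113*10 - 39*29|/(29*10) = 1/290).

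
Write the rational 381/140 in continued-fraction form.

[2; 1, 2, 1, 1, 2, 3, 2]

Run the Euclidean algorithm on 381 and 140; the successive quotients are the partial quotients a_0, a_1, ... (each step inverts the fractional part left over by the previous one):
  381 = 2*140 + 101, so a_0 = 2.
  140 = 1*101 + 39, so a_1 = 1.
  101 = 2*39 + 23, so a_2 = 2.
  39 = 1*23 + 16, so a_3 = 1.
  23 = 1*16 + 7, so a_4 = 1.
  16 = 2*7 + 2, so a_5 = 2.
  7 = 3*2 + 1, so a_6 = 3.
  2 = 2*1 + 0, so a_7 = 2.
The remainder reaches 0 after 8 divisions, so the expansion has 8 partial quotients, read off in order.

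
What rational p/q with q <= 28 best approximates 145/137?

18/17

Expand x = 145/137 as a continued fraction with the Euclidean algorithm:
  145 = 1*137 + 8, so a_0 = 1.
  137 = 17*8 + 1, so a_1 = 17.
  8 = 8*1 + 0, so a_2 = 8.
so x = [1; 17, 8].
Convergents (p_i = a_i*p_{i-1} + p_{i-2}, q_i = a_i*q_{i-1} + q_{i-2} with p_{-2}=0, p_{-1}=1, q_{-2}=1, q_{-1}=0), until the denominator exceeds 28:
  i=0: a_0=1, p_0 = 1*1 + 0 = 1, q_0 = 1*0 + 1 = 1.
  i=1: a_1=17, p_1 = 17*1 + 1 = 18, q_1 = 17*1 + 0 = 17.
  i=2: a_2=8, p_2 = 8*18 + 1 = 145, q_2 = 8*17 + 1 = 137.
q_2 = 137 > 28, so the last convergent with denominator <= 28 is p_1/q_1 = 18/17.
The closest fraction with denominator <= 28 is either p_1/q_1 or the intermediate fraction (k*p_1 + p_0)/(k*q_1 + q_0) with the largest k >= 1 whose denominator stays <= 28; these approach x as k grows, and every other convergent or intermediate fraction in range is farther away.
Largest k: floor((28 - q_0)/q_1) = floor((28 - 1)/17) = 1.
That gives (1*18 + 1)/(1*17 + 1) = 19/18.
Compare the errors: |x - 18/17| = |145*17 - 18*137|/(137*17) = 1/2329, and |x - 19/18| = |145*18 - 19*137|/(137*18) = 7/2466.
Cross-multiplying, 1*2466 = 2466 < 16303 = 7*2329, so 1/2329 is smaller: the convergent 18/17 is closer to x than 19/18.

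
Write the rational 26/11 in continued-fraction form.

[2; 2, 1, 3]

Run the Euclidean algorithm on 26 and 11; the successive quotients are the partial quotients a_0, a_1, ... (each step inverts the fractional part left over by the previous one):
  26 = 2*11 + 4, so a_0 = 2.
  11 = 2*4 + 3, so a_1 = 2.
  4 = 1*3 + 1, so a_2 = 1.
  3 = 3*1 + 0, so a_3 = 3.
The remainder reaches 0 after 4 divisions, so the expansion has 4 partial quotients, read off in order.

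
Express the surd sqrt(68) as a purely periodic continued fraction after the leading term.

[8; (4, 16)]

Write x_i = (sqrt(68) + m_i)/d_i with (m_0, d_0) = (0, 1). a_0 = floor(sqrt(68)) = 8, since 8^2 = 64 <= 68 < 81 = 9^2.
Iterate m_{i+1} = d_i*a_i - m_i, d_{i+1} = (68 - m_{i+1}^2)/d_i, a_{i+1} = floor((a_0 + m_{i+1})/d_{i+1}):
  m_1 = 1*8 - 0 = 8, d_1 = (68 - 8^2)/1 = 4/1 = 4, a_1 = floor((8 + 8)/4) = 4.
  m_2 = 4*4 - 8 = 8, d_2 = (68 - 8^2)/4 = 4/4 = 1, a_2 = floor((8 + 8)/1) = 16.
  m_3 = 1*16 - 8 = 8, d_3 = (68 - 8^2)/1 = 4/1 = 4: (m_3, d_3) = (m_1, d_1) = (8, 4), so from here the quotients repeat a_1, a_2; the period length is 2.
Hence the expansion of sqrt(68) is a_0 = 8 followed by the repeating block 4, 16 (period 2).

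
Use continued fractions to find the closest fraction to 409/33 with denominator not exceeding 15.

Expand x = 409/33 as a continued fraction with the Euclidean algorithm:
  409 = 12*33 + 13, so a_0 = 12.
  33 = 2*13 + 7, so a_1 = 2.
  13 = 1*7 + 6, so a_2 = 1.
  7 = 1*6 + 1, so a_3 = 1.
  6 = 6*1 + 0, so a_4 = 6.
so x = [12; 2, 1, 1, 6].
Convergents (p_i = a_i*p_{i-1} + p_{i-2}, q_i = a_i*q_{i-1} + q_{i-2} with p_{-2}=0, p_{-1}=1, q_{-2}=1, q_{-1}=0), until the denominator exceeds 15:
  i=0: a_0=12, p_0 = 12*1 + 0 = 12, q_0 = 12*0 + 1 = 1.
  i=1: a_1=2, p_1 = 2*12 + 1 = 25, q_1 = 2*1 + 0 = 2.
  i=2: a_2=1, p_2 = 1*25 + 12 = 37, q_2 = 1*2 + 1 = 3.
  i=3: a_3=1, p_3 = 1*37 + 25 = 62, q_3 = 1*3 + 2 = 5.
  i=4: a_4=6, p_4 = 6*62 + 37 = 409, q_4 = 6*5 + 3 = 33.
q_4 = 33 > 15, so the last convergent with denominator <= 15 is p_3/q_3 = 62/5.
The closest fraction with denominator <= 15 is either p_3/q_3 or the intermediate fraction (k*p_3 + p_2)/(k*q_3 + q_2) with the largest k >= 1 whose denominator stays <= 15; these approach x as k grows, and every other convergent or intermediate fraction in range is farther away.
Largest k: floor((15 - q_2)/q_3) = floor((15 - 3)/5) = 2.
That gives (2*62 + 37)/(2*5 + 3) = 161/13.
Compare the errors: |x - 62/5| = |409*5 - 62*33|/(33*5) = 1/165, and |x - 161/13| = |409*13 - 161*33|/(33*13) = 4/429.
Cross-multiplying, 1*429 = 429 < 660 = 4*165, so 1/165 is smaller: the convergent 62/5 is closer to x than 161/13.

62/5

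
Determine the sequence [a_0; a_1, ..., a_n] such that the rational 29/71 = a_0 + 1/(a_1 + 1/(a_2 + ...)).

Run the Euclidean algorithm on 29 and 71; the successive quotients are the partial quotients a_0, a_1, ... (each step inverts the fractional part left over by the previous one):
  29 = 0*71 + 29, so a_0 = 0.
  71 = 2*29 + 13, so a_1 = 2.
  29 = 2*13 + 3, so a_2 = 2.
  13 = 4*3 + 1, so a_3 = 4.
  3 = 3*1 + 0, so a_4 = 3.
The remainder reaches 0 after 5 divisions, so the expansion has 5 partial quotients, read off in order.

[0; 2, 2, 4, 3]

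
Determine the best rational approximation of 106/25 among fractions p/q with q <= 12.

Expand x = 106/25 as a continued fraction with the Euclidean algorithm:
  106 = 4*25 + 6, so a_0 = 4.
  25 = 4*6 + 1, so a_1 = 4.
  6 = 6*1 + 0, so a_2 = 6.
so x = [4; 4, 6].
Convergents (p_i = a_i*p_{i-1} + p_{i-2}, q_i = a_i*q_{i-1} + q_{i-2} with p_{-2}=0, p_{-1}=1, q_{-2}=1, q_{-1}=0), until the denominator exceeds 12:
  i=0: a_0=4, p_0 = 4*1 + 0 = 4, q_0 = 4*0 + 1 = 1.
  i=1: a_1=4, p_1 = 4*4 + 1 = 17, q_1 = 4*1 + 0 = 4.
  i=2: a_2=6, p_2 = 6*17 + 4 = 106, q_2 = 6*4 + 1 = 25.
q_2 = 25 > 12, so the last convergent with denominator <= 12 is p_1/q_1 = 17/4.
The closest fraction with denominator <= 12 is either p_1/q_1 or the intermediate fraction (k*p_1 + p_0)/(k*q_1 + q_0) with the largest k >= 1 whose denominator stays <= 12; these approach x as k grows, and every other convergent or intermediate fraction in range is farther away.
Largest k: floor((12 - q_0)/q_1) = floor((12 - 1)/4) = 2.
That gives (2*17 + 4)/(2*4 + 1) = 38/9.
Compare the errors: |x - 17/4| = |106*4 - 17*25|/(25*4) = 1/100, and |x - 38/9| = |106*9 - 38*25|/(25*9) = 4/225.
Cross-multiplying, 1*225 = 225 < 400 = 4*100, so 1/100 is smaller: the convergent 17/4 is closer to x than 38/9.

17/4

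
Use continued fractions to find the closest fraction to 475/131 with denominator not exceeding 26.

Expand x = 475/131 as a continued fraction with the Euclidean algorithm:
  475 = 3*131 + 82, so a_0 = 3.
  131 = 1*82 + 49, so a_1 = 1.
  82 = 1*49 + 33, so a_2 = 1.
  49 = 1*33 + 16, so a_3 = 1.
  33 = 2*16 + 1, so a_4 = 2.
  16 = 16*1 + 0, so a_5 = 16.
so x = [3; 1, 1, 1, 2, 16].
Convergents (p_i = a_i*p_{i-1} + p_{i-2}, q_i = a_i*q_{i-1} + q_{i-2} with p_{-2}=0, p_{-1}=1, q_{-2}=1, q_{-1}=0), until the denominator exceeds 26:
  i=0: a_0=3, p_0 = 3*1 + 0 = 3, q_0 = 3*0 + 1 = 1.
  i=1: a_1=1, p_1 = 1*3 + 1 = 4, q_1 = 1*1 + 0 = 1.
  i=2: a_2=1, p_2 = 1*4 + 3 = 7, q_2 = 1*1 + 1 = 2.
  i=3: a_3=1, p_3 = 1*7 + 4 = 11, q_3 = 1*2 + 1 = 3.
  i=4: a_4=2, p_4 = 2*11 + 7 = 29, q_4 = 2*3 + 2 = 8.
  i=5: a_5=16, p_5 = 16*29 + 11 = 475, q_5 = 16*8 + 3 = 131.
q_5 = 131 > 26, so the last convergent with denominator <= 26 is p_4/q_4 = 29/8.
The closest fraction with denominator <= 26 is either p_4/q_4 or the intermediate fraction (k*p_4 + p_3)/(k*q_4 + q_3) with the largest k >= 1 whose denominator stays <= 26; these approach x as k grows, and every other convergent or intermediate fraction in range is farther away.
Largest k: floor((26 - q_3)/q_4) = floor((26 - 3)/8) = 2.
That gives (2*29 + 11)/(2*8 + 3) = 69/19.
Compare the errors: |x - 29/8| = |475*8 - 29*131|/(131*8) = 1/1048, and |x - 69/19| = |475*19 - 69*131|/(131*19) = 14/2489.
Cross-multiplying, 1*2489 = 2489 < 14672 = 14*1048, so 1/1048 is smaller: the convergent 29/8 is closer to x than 69/19.

29/8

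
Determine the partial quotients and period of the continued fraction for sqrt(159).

Write x_i = (sqrt(159) + m_i)/d_i with (m_0, d_0) = (0, 1). a_0 = floor(sqrt(159)) = 12, since 12^2 = 144 <= 159 < 169 = 13^2.
Iterate m_{i+1} = d_i*a_i - m_i, d_{i+1} = (159 - m_{i+1}^2)/d_i, a_{i+1} = floor((a_0 + m_{i+1})/d_{i+1}):
  m_1 = 1*12 - 0 = 12, d_1 = (159 - 12^2)/1 = 15/1 = 15, a_1 = floor((12 + 12)/15) = 1.
  m_2 = 15*1 - 12 = 3, d_2 = (159 - 3^2)/15 = 150/15 = 10, a_2 = floor((12 + 3)/10) = 1.
  m_3 = 10*1 - 3 = 7, d_3 = (159 - 7^2)/10 = 110/10 = 11, a_3 = floor((12 + 7)/11) = 1.
  m_4 = 11*1 - 7 = 4, d_4 = (159 - 4^2)/11 = 143/11 = 13, a_4 = floor((12 + 4)/13) = 1.
  m_5 = 13*1 - 4 = 9, d_5 = (159 - 9^2)/13 = 78/13 = 6, a_5 = floor((12 + 9)/6) = 3.
  m_6 = 6*3 - 9 = 9, d_6 = (159 - 9^2)/6 = 78/6 = 13, a_6 = floor((12 + 9)/13) = 1.
  m_7 = 13*1 - 9 = 4, d_7 = (159 - 4^2)/13 = 143/13 = 11, a_7 = floor((12 + 4)/11) = 1.
  m_8 = 11*1 - 4 = 7, d_8 = (159 - 7^2)/11 = 110/11 = 10, a_8 = floor((12 + 7)/10) = 1.
  m_9 = 10*1 - 7 = 3, d_9 = (159 - 3^2)/10 = 150/10 = 15, a_9 = floor((12 + 3)/15) = 1.
  m_10 = 15*1 - 3 = 12, d_10 = (159 - 12^2)/15 = 15/15 = 1, a_10 = floor((12 + 12)/1) = 24.
  m_11 = 1*24 - 12 = 12, d_11 = (159 - 12^2)/1 = 15/1 = 15: (m_11, d_11) = (m_1, d_1) = (12, 15), so from here the quotients repeat a_1, ..., a_10; the period length is 10.
Hence the expansion of sqrt(159) is a_0 = 12 followed by the repeating block 1, 1, 1, 1, 3, 1, 1, 1, 1, 24 (period 10).

[12; (1, 1, 1, 1, 3, 1, 1, 1, 1, 24)]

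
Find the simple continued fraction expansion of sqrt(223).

[14; (1, 13, 1, 28)]

Write x_i = (sqrt(223) + m_i)/d_i with (m_0, d_0) = (0, 1). a_0 = floor(sqrt(223)) = 14, since 14^2 = 196 <= 223 < 225 = 15^2.
Iterate m_{i+1} = d_i*a_i - m_i, d_{i+1} = (223 - m_{i+1}^2)/d_i, a_{i+1} = floor((a_0 + m_{i+1})/d_{i+1}):
  m_1 = 1*14 - 0 = 14, d_1 = (223 - 14^2)/1 = 27/1 = 27, a_1 = floor((14 + 14)/27) = 1.
  m_2 = 27*1 - 14 = 13, d_2 = (223 - 13^2)/27 = 54/27 = 2, a_2 = floor((14 + 13)/2) = 13.
  m_3 = 2*13 - 13 = 13, d_3 = (223 - 13^2)/2 = 54/2 = 27, a_3 = floor((14 + 13)/27) = 1.
  m_4 = 27*1 - 13 = 14, d_4 = (223 - 14^2)/27 = 27/27 = 1, a_4 = floor((14 + 14)/1) = 28.
  m_5 = 1*28 - 14 = 14, d_5 = (223 - 14^2)/1 = 27/1 = 27: (m_5, d_5) = (m_1, d_1) = (14, 27), so from here the quotients repeat a_1, ..., a_4; the period length is 4.
Hence the expansion of sqrt(223) is a_0 = 14 followed by the repeating block 1, 13, 1, 28 (period 4).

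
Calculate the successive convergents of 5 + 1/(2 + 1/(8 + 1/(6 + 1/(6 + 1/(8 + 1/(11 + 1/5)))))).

5/1, 11/2, 93/17, 569/104, 3507/641, 28625/5232, 318382/58193, 1620535/296197

Using the convergent recurrence p_i = a_i*p_{i-1} + p_{i-2}, q_i = a_i*q_{i-1} + q_{i-2} with p_{-2}=0, p_{-1}=1, q_{-2}=1, q_{-1}=0:
  i=0: a_0=5, p_0 = 5*1 + 0 = 5, q_0 = 5*0 + 1 = 1.
  i=1: a_1=2, p_1 = 2*5 + 1 = 11, q_1 = 2*1 + 0 = 2.
  i=2: a_2=8, p_2 = 8*11 + 5 = 93, q_2 = 8*2 + 1 = 17.
  i=3: a_3=6, p_3 = 6*93 + 11 = 569, q_3 = 6*17 + 2 = 104.
  i=4: a_4=6, p_4 = 6*569 + 93 = 3507, q_4 = 6*104 + 17 = 641.
  i=5: a_5=8, p_5 = 8*3507 + 569 = 28625, q_5 = 8*641 + 104 = 5232.
  i=6: a_6=11, p_6 = 11*28625 + 3507 = 318382, q_6 = 11*5232 + 641 = 58193.
  i=7: a_7=5, p_7 = 5*318382 + 28625 = 1620535, q_7 = 5*58193 + 5232 = 296197.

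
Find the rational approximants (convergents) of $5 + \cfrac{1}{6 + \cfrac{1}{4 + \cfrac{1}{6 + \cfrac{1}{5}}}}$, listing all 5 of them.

Using the convergent recurrence p_i = a_i*p_{i-1} + p_{i-2}, q_i = a_i*q_{i-1} + q_{i-2} with p_{-2}=0, p_{-1}=1, q_{-2}=1, q_{-1}=0:
  i=0: a_0=5, p_0 = 5*1 + 0 = 5, q_0 = 5*0 + 1 = 1.
  i=1: a_1=6, p_1 = 6*5 + 1 = 31, q_1 = 6*1 + 0 = 6.
  i=2: a_2=4, p_2 = 4*31 + 5 = 129, q_2 = 4*6 + 1 = 25.
  i=3: a_3=6, p_3 = 6*129 + 31 = 805, q_3 = 6*25 + 6 = 156.
  i=4: a_4=5, p_4 = 5*805 + 129 = 4154, q_4 = 5*156 + 25 = 805.

5/1, 31/6, 129/25, 805/156, 4154/805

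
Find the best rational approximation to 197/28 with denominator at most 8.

Expand x = 197/28 as a continued fraction with the Euclidean algorithm:
  197 = 7*28 + 1, so a_0 = 7.
  28 = 28*1 + 0, so a_1 = 28.
so x = [7; 28].
Convergents (p_i = a_i*p_{i-1} + p_{i-2}, q_i = a_i*q_{i-1} + q_{i-2} with p_{-2}=0, p_{-1}=1, q_{-2}=1, q_{-1}=0), until the denominator exceeds 8:
  i=0: a_0=7, p_0 = 7*1 + 0 = 7, q_0 = 7*0 + 1 = 1.
  i=1: a_1=28, p_1 = 28*7 + 1 = 197, q_1 = 28*1 + 0 = 28.
q_1 = 28 > 8, so the last convergent with denominator <= 8 is p_0/q_0 = 7/1.
The closest fraction with denominator <= 8 is either p_0/q_0 or the intermediate fraction (k*p_0 + p_{-1})/(k*q_0 + q_{-1}) with the largest k >= 1 whose denominator stays <= 8; these approach x as k grows, and every other convergent or intermediate fraction in range is farther away.
Largest k: floor((8 - q_{-1})/q_0) = floor((8 - 0)/1) = 8 (using the seeds p_{-1} = 1, q_{-1} = 0).
That gives (8*7 + 1)/(8*1 + 0) = 57/8.
Compare the errors: |x - 7/1| = |197*1 - 7*28|/(28*1) = 1/28, and |x - 57/8| = |197*8 - 57*28|/(28*8) = 20/224.
Cross-multiplying, 1*224 = 224 < 560 = 20*28, so 1/28 is smaller: the convergent 7/1 is closer to x than 57/8.

7/1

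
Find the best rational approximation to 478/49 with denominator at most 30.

283/29

Expand x = 478/49 as a continued fraction with the Euclidean algorithm:
  478 = 9*49 + 37, so a_0 = 9.
  49 = 1*37 + 12, so a_1 = 1.
  37 = 3*12 + 1, so a_2 = 3.
  12 = 12*1 + 0, so a_3 = 12.
so x = [9; 1, 3, 12].
Convergents (p_i = a_i*p_{i-1} + p_{i-2}, q_i = a_i*q_{i-1} + q_{i-2} with p_{-2}=0, p_{-1}=1, q_{-2}=1, q_{-1}=0), until the denominator exceeds 30:
  i=0: a_0=9, p_0 = 9*1 + 0 = 9, q_0 = 9*0 + 1 = 1.
  i=1: a_1=1, p_1 = 1*9 + 1 = 10, q_1 = 1*1 + 0 = 1.
  i=2: a_2=3, p_2 = 3*10 + 9 = 39, q_2 = 3*1 + 1 = 4.
  i=3: a_3=12, p_3 = 12*39 + 10 = 478, q_3 = 12*4 + 1 = 49.
q_3 = 49 > 30, so the last convergent with denominator <= 30 is p_2/q_2 = 39/4.
The closest fraction with denominator <= 30 is either p_2/q_2 or the intermediate fraction (k*p_2 + p_1)/(k*q_2 + q_1) with the largest k >= 1 whose denominator stays <= 30; these approach x as k grows, and every other convergent or intermediate fraction in range is farther away.
Largest k: floor((30 - q_1)/q_2) = floor((30 - 1)/4) = 7.
That gives (7*39 + 10)/(7*4 + 1) = 283/29.
Compare the errors: |x - 39/4| = |478*4 - 39*49|/(49*4) = 1/196, and |x - 283/29| = |478*29 - 283*49|/(49*29) = 5/1421.
Cross-multiplying, 5*196 = 980 < 1421 = 1*1421, so 5/1421 is smaller: the intermediate fraction 283/29 is closer to x than 39/4.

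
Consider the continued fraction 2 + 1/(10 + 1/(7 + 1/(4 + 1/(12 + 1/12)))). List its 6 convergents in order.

2/1, 21/10, 149/71, 617/294, 7553/3599, 91253/43482

Using the convergent recurrence p_i = a_i*p_{i-1} + p_{i-2}, q_i = a_i*q_{i-1} + q_{i-2} with p_{-2}=0, p_{-1}=1, q_{-2}=1, q_{-1}=0:
  i=0: a_0=2, p_0 = 2*1 + 0 = 2, q_0 = 2*0 + 1 = 1.
  i=1: a_1=10, p_1 = 10*2 + 1 = 21, q_1 = 10*1 + 0 = 10.
  i=2: a_2=7, p_2 = 7*21 + 2 = 149, q_2 = 7*10 + 1 = 71.
  i=3: a_3=4, p_3 = 4*149 + 21 = 617, q_3 = 4*71 + 10 = 294.
  i=4: a_4=12, p_4 = 12*617 + 149 = 7553, q_4 = 12*294 + 71 = 3599.
  i=5: a_5=12, p_5 = 12*7553 + 617 = 91253, q_5 = 12*3599 + 294 = 43482.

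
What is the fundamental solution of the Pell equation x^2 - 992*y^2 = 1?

First expand sqrt(992) as a continued fraction. With x_i = (sqrt(992) + m_i)/d_i and (m_0, d_0) = (0, 1): a_0 = floor(sqrt(992)) = 31, since 31^2 = 961 <= 992 < 1024 = 32^2.
Iterate m_{i+1} = d_i*a_i - m_i, d_{i+1} = (992 - m_{i+1}^2)/d_i, a_{i+1} = floor((a_0 + m_{i+1})/d_{i+1}):
  m_1 = 1*31 - 0 = 31, d_1 = (992 - 31^2)/1 = 31/1 = 31, a_1 = floor((31 + 31)/31) = 2.
  m_2 = 31*2 - 31 = 31, d_2 = (992 - 31^2)/31 = 31/31 = 1, a_2 = floor((31 + 31)/1) = 62.
  m_3 = 1*62 - 31 = 31, d_3 = (992 - 31^2)/1 = 31/1 = 31: (m_3, d_3) = (m_1, d_1) = (31, 31), so from here the quotients repeat a_1, a_2; the period length is 2.
So sqrt(992) = [31; (2, 62)] with period length k = 2.
k is even, so the fundamental solution of x^2 - 992y^2 = 1 is (p_{k-1}, q_{k-1}) = (p_1, q_1); compute convergents through index 1.
Convergents (p_i = a_i*p_{i-1} + p_{i-2}, q_i = a_i*q_{i-1} + q_{i-2} with p_{-2}=0, p_{-1}=1, q_{-2}=1, q_{-1}=0):
  i=0: a_0=31, p_0 = 31*1 + 0 = 31, q_0 = 31*0 + 1 = 1.
  i=1: a_1=2, p_1 = 2*31 + 1 = 63, q_1 = 2*1 + 0 = 2.
Check: 63^2 - 992*2^2 = 3969 - 3968 = 1, so (x, y) = (63, 2) solves the equation, and by the theorem it is the least positive solution.

(x, y) = (63, 2)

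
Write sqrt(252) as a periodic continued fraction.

[15; (1, 6, 1, 30)]

Write x_i = (sqrt(252) + m_i)/d_i with (m_0, d_0) = (0, 1). a_0 = floor(sqrt(252)) = 15, since 15^2 = 225 <= 252 < 256 = 16^2.
Iterate m_{i+1} = d_i*a_i - m_i, d_{i+1} = (252 - m_{i+1}^2)/d_i, a_{i+1} = floor((a_0 + m_{i+1})/d_{i+1}):
  m_1 = 1*15 - 0 = 15, d_1 = (252 - 15^2)/1 = 27/1 = 27, a_1 = floor((15 + 15)/27) = 1.
  m_2 = 27*1 - 15 = 12, d_2 = (252 - 12^2)/27 = 108/27 = 4, a_2 = floor((15 + 12)/4) = 6.
  m_3 = 4*6 - 12 = 12, d_3 = (252 - 12^2)/4 = 108/4 = 27, a_3 = floor((15 + 12)/27) = 1.
  m_4 = 27*1 - 12 = 15, d_4 = (252 - 15^2)/27 = 27/27 = 1, a_4 = floor((15 + 15)/1) = 30.
  m_5 = 1*30 - 15 = 15, d_5 = (252 - 15^2)/1 = 27/1 = 27: (m_5, d_5) = (m_1, d_1) = (15, 27), so from here the quotients repeat a_1, ..., a_4; the period length is 4.
Hence the expansion of sqrt(252) is a_0 = 15 followed by the repeating block 1, 6, 1, 30 (period 4).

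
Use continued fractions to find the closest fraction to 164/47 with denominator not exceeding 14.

Expand x = 164/47 as a continued fraction with the Euclidean algorithm:
  164 = 3*47 + 23, so a_0 = 3.
  47 = 2*23 + 1, so a_1 = 2.
  23 = 23*1 + 0, so a_2 = 23.
so x = [3; 2, 23].
Convergents (p_i = a_i*p_{i-1} + p_{i-2}, q_i = a_i*q_{i-1} + q_{i-2} with p_{-2}=0, p_{-1}=1, q_{-2}=1, q_{-1}=0), until the denominator exceeds 14:
  i=0: a_0=3, p_0 = 3*1 + 0 = 3, q_0 = 3*0 + 1 = 1.
  i=1: a_1=2, p_1 = 2*3 + 1 = 7, q_1 = 2*1 + 0 = 2.
  i=2: a_2=23, p_2 = 23*7 + 3 = 164, q_2 = 23*2 + 1 = 47.
q_2 = 47 > 14, so the last convergent with denominator <= 14 is p_1/q_1 = 7/2.
The closest fraction with denominator <= 14 is either p_1/q_1 or the intermediate fraction (k*p_1 + p_0)/(k*q_1 + q_0) with the largest k >= 1 whose denominator stays <= 14; these approach x as k grows, and every other convergent or intermediate fraction in range is farther away.
Largest k: floor((14 - q_0)/q_1) = floor((14 - 1)/2) = 6.
That gives (6*7 + 3)/(6*2 + 1) = 45/13.
Compare the errors: |x - 7/2| = |164*2 - 7*47|/(47*2) = 1/94, and |x - 45/13| = |164*13 - 45*47|/(47*13) = 17/611.
Cross-multiplying, 1*611 = 611 < 1598 = 17*94, so 1/94 is smaller: the convergent 7/2 is closer to x than 45/13.

7/2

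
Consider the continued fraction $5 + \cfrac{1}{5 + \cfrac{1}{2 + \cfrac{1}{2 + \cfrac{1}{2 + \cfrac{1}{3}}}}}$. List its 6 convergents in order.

5/1, 26/5, 57/11, 140/27, 337/65, 1151/222

Using the convergent recurrence p_i = a_i*p_{i-1} + p_{i-2}, q_i = a_i*q_{i-1} + q_{i-2} with p_{-2}=0, p_{-1}=1, q_{-2}=1, q_{-1}=0:
  i=0: a_0=5, p_0 = 5*1 + 0 = 5, q_0 = 5*0 + 1 = 1.
  i=1: a_1=5, p_1 = 5*5 + 1 = 26, q_1 = 5*1 + 0 = 5.
  i=2: a_2=2, p_2 = 2*26 + 5 = 57, q_2 = 2*5 + 1 = 11.
  i=3: a_3=2, p_3 = 2*57 + 26 = 140, q_3 = 2*11 + 5 = 27.
  i=4: a_4=2, p_4 = 2*140 + 57 = 337, q_4 = 2*27 + 11 = 65.
  i=5: a_5=3, p_5 = 3*337 + 140 = 1151, q_5 = 3*65 + 27 = 222.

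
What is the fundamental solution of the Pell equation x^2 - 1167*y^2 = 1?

First expand sqrt(1167) as a continued fraction. With x_i = (sqrt(1167) + m_i)/d_i and (m_0, d_0) = (0, 1): a_0 = floor(sqrt(1167)) = 34, since 34^2 = 1156 <= 1167 < 1225 = 35^2.
Iterate m_{i+1} = d_i*a_i - m_i, d_{i+1} = (1167 - m_{i+1}^2)/d_i, a_{i+1} = floor((a_0 + m_{i+1})/d_{i+1}):
  m_1 = 1*34 - 0 = 34, d_1 = (1167 - 34^2)/1 = 11/1 = 11, a_1 = floor((34 + 34)/11) = 6.
  m_2 = 11*6 - 34 = 32, d_2 = (1167 - 32^2)/11 = 143/11 = 13, a_2 = floor((34 + 32)/13) = 5.
  m_3 = 13*5 - 32 = 33, d_3 = (1167 - 33^2)/13 = 78/13 = 6, a_3 = floor((34 + 33)/6) = 11.
  m_4 = 6*11 - 33 = 33, d_4 = (1167 - 33^2)/6 = 78/6 = 13, a_4 = floor((34 + 33)/13) = 5.
  m_5 = 13*5 - 33 = 32, d_5 = (1167 - 32^2)/13 = 143/13 = 11, a_5 = floor((34 + 32)/11) = 6.
  m_6 = 11*6 - 32 = 34, d_6 = (1167 - 34^2)/11 = 11/11 = 1, a_6 = floor((34 + 34)/1) = 68.
  m_7 = 1*68 - 34 = 34, d_7 = (1167 - 34^2)/1 = 11/1 = 11: (m_7, d_7) = (m_1, d_1) = (34, 11), so from here the quotients repeat a_1, ..., a_6; the period length is 6.
So sqrt(1167) = [34; (6, 5, 11, 5, 6, 68)] with period length k = 6.
k is even, so the fundamental solution of x^2 - 1167y^2 = 1 is (p_{k-1}, q_{k-1}) = (p_5, q_5); compute convergents through index 5.
Convergents (p_i = a_i*p_{i-1} + p_{i-2}, q_i = a_i*q_{i-1} + q_{i-2} with p_{-2}=0, p_{-1}=1, q_{-2}=1, q_{-1}=0):
  i=0: a_0=34, p_0 = 34*1 + 0 = 34, q_0 = 34*0 + 1 = 1.
  i=1: a_1=6, p_1 = 6*34 + 1 = 205, q_1 = 6*1 + 0 = 6.
  i=2: a_2=5, p_2 = 5*205 + 34 = 1059, q_2 = 5*6 + 1 = 31.
  i=3: a_3=11, p_3 = 11*1059 + 205 = 11854, q_3 = 11*31 + 6 = 347.
  i=4: a_4=5, p_4 = 5*11854 + 1059 = 60329, q_4 = 5*347 + 31 = 1766.
  i=5: a_5=6, p_5 = 6*60329 + 11854 = 373828, q_5 = 6*1766 + 347 = 10943.
Check: 373828^2 - 1167*10943^2 = 139747373584 - 139747373583 = 1, so (x, y) = (373828, 10943) solves the equation, and by the theorem it is the least positive solution.

(x, y) = (373828, 10943)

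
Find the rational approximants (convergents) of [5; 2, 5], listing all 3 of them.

Using the convergent recurrence p_i = a_i*p_{i-1} + p_{i-2}, q_i = a_i*q_{i-1} + q_{i-2} with p_{-2}=0, p_{-1}=1, q_{-2}=1, q_{-1}=0:
  i=0: a_0=5, p_0 = 5*1 + 0 = 5, q_0 = 5*0 + 1 = 1.
  i=1: a_1=2, p_1 = 2*5 + 1 = 11, q_1 = 2*1 + 0 = 2.
  i=2: a_2=5, p_2 = 5*11 + 5 = 60, q_2 = 5*2 + 1 = 11.

5/1, 11/2, 60/11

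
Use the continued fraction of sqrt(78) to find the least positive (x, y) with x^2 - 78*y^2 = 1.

First expand sqrt(78) as a continued fraction. With x_i = (sqrt(78) + m_i)/d_i and (m_0, d_0) = (0, 1): a_0 = floor(sqrt(78)) = 8, since 8^2 = 64 <= 78 < 81 = 9^2.
Iterate m_{i+1} = d_i*a_i - m_i, d_{i+1} = (78 - m_{i+1}^2)/d_i, a_{i+1} = floor((a_0 + m_{i+1})/d_{i+1}):
  m_1 = 1*8 - 0 = 8, d_1 = (78 - 8^2)/1 = 14/1 = 14, a_1 = floor((8 + 8)/14) = 1.
  m_2 = 14*1 - 8 = 6, d_2 = (78 - 6^2)/14 = 42/14 = 3, a_2 = floor((8 + 6)/3) = 4.
  m_3 = 3*4 - 6 = 6, d_3 = (78 - 6^2)/3 = 42/3 = 14, a_3 = floor((8 + 6)/14) = 1.
  m_4 = 14*1 - 6 = 8, d_4 = (78 - 8^2)/14 = 14/14 = 1, a_4 = floor((8 + 8)/1) = 16.
  m_5 = 1*16 - 8 = 8, d_5 = (78 - 8^2)/1 = 14/1 = 14: (m_5, d_5) = (m_1, d_1) = (8, 14), so from here the quotients repeat a_1, ..., a_4; the period length is 4.
So sqrt(78) = [8; (1, 4, 1, 16)] with period length k = 4.
k is even, so the fundamental solution of x^2 - 78y^2 = 1 is (p_{k-1}, q_{k-1}) = (p_3, q_3); compute convergents through index 3.
Convergents (p_i = a_i*p_{i-1} + p_{i-2}, q_i = a_i*q_{i-1} + q_{i-2} with p_{-2}=0, p_{-1}=1, q_{-2}=1, q_{-1}=0):
  i=0: a_0=8, p_0 = 8*1 + 0 = 8, q_0 = 8*0 + 1 = 1.
  i=1: a_1=1, p_1 = 1*8 + 1 = 9, q_1 = 1*1 + 0 = 1.
  i=2: a_2=4, p_2 = 4*9 + 8 = 44, q_2 = 4*1 + 1 = 5.
  i=3: a_3=1, p_3 = 1*44 + 9 = 53, q_3 = 1*5 + 1 = 6.
Check: 53^2 - 78*6^2 = 2809 - 2808 = 1, so (x, y) = (53, 6) solves the equation, and by the theorem it is the least positive solution.

(x, y) = (53, 6)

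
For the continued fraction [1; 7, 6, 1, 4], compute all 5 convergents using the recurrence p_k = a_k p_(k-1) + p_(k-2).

Using the convergent recurrence p_i = a_i*p_{i-1} + p_{i-2}, q_i = a_i*q_{i-1} + q_{i-2} with p_{-2}=0, p_{-1}=1, q_{-2}=1, q_{-1}=0:
  i=0: a_0=1, p_0 = 1*1 + 0 = 1, q_0 = 1*0 + 1 = 1.
  i=1: a_1=7, p_1 = 7*1 + 1 = 8, q_1 = 7*1 + 0 = 7.
  i=2: a_2=6, p_2 = 6*8 + 1 = 49, q_2 = 6*7 + 1 = 43.
  i=3: a_3=1, p_3 = 1*49 + 8 = 57, q_3 = 1*43 + 7 = 50.
  i=4: a_4=4, p_4 = 4*57 + 49 = 277, q_4 = 4*50 + 43 = 243.

1/1, 8/7, 49/43, 57/50, 277/243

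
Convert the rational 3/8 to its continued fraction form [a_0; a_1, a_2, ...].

[0; 2, 1, 2]

Run the Euclidean algorithm on 3 and 8; the successive quotients are the partial quotients a_0, a_1, ... (each step inverts the fractional part left over by the previous one):
  3 = 0*8 + 3, so a_0 = 0.
  8 = 2*3 + 2, so a_1 = 2.
  3 = 1*2 + 1, so a_2 = 1.
  2 = 2*1 + 0, so a_3 = 2.
The remainder reaches 0 after 4 divisions, so the expansion has 4 partial quotients, read off in order.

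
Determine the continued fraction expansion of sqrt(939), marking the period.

[30; (1, 1, 1, 4, 20, 4, 1, 1, 1, 60)]

Write x_i = (sqrt(939) + m_i)/d_i with (m_0, d_0) = (0, 1). a_0 = floor(sqrt(939)) = 30, since 30^2 = 900 <= 939 < 961 = 31^2.
Iterate m_{i+1} = d_i*a_i - m_i, d_{i+1} = (939 - m_{i+1}^2)/d_i, a_{i+1} = floor((a_0 + m_{i+1})/d_{i+1}):
  m_1 = 1*30 - 0 = 30, d_1 = (939 - 30^2)/1 = 39/1 = 39, a_1 = floor((30 + 30)/39) = 1.
  m_2 = 39*1 - 30 = 9, d_2 = (939 - 9^2)/39 = 858/39 = 22, a_2 = floor((30 + 9)/22) = 1.
  m_3 = 22*1 - 9 = 13, d_3 = (939 - 13^2)/22 = 770/22 = 35, a_3 = floor((30 + 13)/35) = 1.
  m_4 = 35*1 - 13 = 22, d_4 = (939 - 22^2)/35 = 455/35 = 13, a_4 = floor((30 + 22)/13) = 4.
  m_5 = 13*4 - 22 = 30, d_5 = (939 - 30^2)/13 = 39/13 = 3, a_5 = floor((30 + 30)/3) = 20.
  m_6 = 3*20 - 30 = 30, d_6 = (939 - 30^2)/3 = 39/3 = 13, a_6 = floor((30 + 30)/13) = 4.
  m_7 = 13*4 - 30 = 22, d_7 = (939 - 22^2)/13 = 455/13 = 35, a_7 = floor((30 + 22)/35) = 1.
  m_8 = 35*1 - 22 = 13, d_8 = (939 - 13^2)/35 = 770/35 = 22, a_8 = floor((30 + 13)/22) = 1.
  m_9 = 22*1 - 13 = 9, d_9 = (939 - 9^2)/22 = 858/22 = 39, a_9 = floor((30 + 9)/39) = 1.
  m_10 = 39*1 - 9 = 30, d_10 = (939 - 30^2)/39 = 39/39 = 1, a_10 = floor((30 + 30)/1) = 60.
  m_11 = 1*60 - 30 = 30, d_11 = (939 - 30^2)/1 = 39/1 = 39: (m_11, d_11) = (m_1, d_1) = (30, 39), so from here the quotients repeat a_1, ..., a_10; the period length is 10.
Hence the expansion of sqrt(939) is a_0 = 30 followed by the repeating block 1, 1, 1, 4, 20, 4, 1, 1, 1, 60 (period 10).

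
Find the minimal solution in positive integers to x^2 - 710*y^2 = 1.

First expand sqrt(710) as a continued fraction. With x_i = (sqrt(710) + m_i)/d_i and (m_0, d_0) = (0, 1): a_0 = floor(sqrt(710)) = 26, since 26^2 = 676 <= 710 < 729 = 27^2.
Iterate m_{i+1} = d_i*a_i - m_i, d_{i+1} = (710 - m_{i+1}^2)/d_i, a_{i+1} = floor((a_0 + m_{i+1})/d_{i+1}):
  m_1 = 1*26 - 0 = 26, d_1 = (710 - 26^2)/1 = 34/1 = 34, a_1 = floor((26 + 26)/34) = 1.
  m_2 = 34*1 - 26 = 8, d_2 = (710 - 8^2)/34 = 646/34 = 19, a_2 = floor((26 + 8)/19) = 1.
  m_3 = 19*1 - 8 = 11, d_3 = (710 - 11^2)/19 = 589/19 = 31, a_3 = floor((26 + 11)/31) = 1.
  m_4 = 31*1 - 11 = 20, d_4 = (710 - 20^2)/31 = 310/31 = 10, a_4 = floor((26 + 20)/10) = 4.
  m_5 = 10*4 - 20 = 20, d_5 = (710 - 20^2)/10 = 310/10 = 31, a_5 = floor((26 + 20)/31) = 1.
  m_6 = 31*1 - 20 = 11, d_6 = (710 - 11^2)/31 = 589/31 = 19, a_6 = floor((26 + 11)/19) = 1.
  m_7 = 19*1 - 11 = 8, d_7 = (710 - 8^2)/19 = 646/19 = 34, a_7 = floor((26 + 8)/34) = 1.
  m_8 = 34*1 - 8 = 26, d_8 = (710 - 26^2)/34 = 34/34 = 1, a_8 = floor((26 + 26)/1) = 52.
  m_9 = 1*52 - 26 = 26, d_9 = (710 - 26^2)/1 = 34/1 = 34: (m_9, d_9) = (m_1, d_1) = (26, 34), so from here the quotients repeat a_1, ..., a_8; the period length is 8.
So sqrt(710) = [26; (1, 1, 1, 4, 1, 1, 1, 52)] with period length k = 8.
k is even, so the fundamental solution of x^2 - 710y^2 = 1 is (p_{k-1}, q_{k-1}) = (p_7, q_7); compute convergents through index 7.
Convergents (p_i = a_i*p_{i-1} + p_{i-2}, q_i = a_i*q_{i-1} + q_{i-2} with p_{-2}=0, p_{-1}=1, q_{-2}=1, q_{-1}=0):
  i=0: a_0=26, p_0 = 26*1 + 0 = 26, q_0 = 26*0 + 1 = 1.
  i=1: a_1=1, p_1 = 1*26 + 1 = 27, q_1 = 1*1 + 0 = 1.
  i=2: a_2=1, p_2 = 1*27 + 26 = 53, q_2 = 1*1 + 1 = 2.
  i=3: a_3=1, p_3 = 1*53 + 27 = 80, q_3 = 1*2 + 1 = 3.
  i=4: a_4=4, p_4 = 4*80 + 53 = 373, q_4 = 4*3 + 2 = 14.
  i=5: a_5=1, p_5 = 1*373 + 80 = 453, q_5 = 1*14 + 3 = 17.
  i=6: a_6=1, p_6 = 1*453 + 373 = 826, q_6 = 1*17 + 14 = 31.
  i=7: a_7=1, p_7 = 1*826 + 453 = 1279, q_7 = 1*31 + 17 = 48.
Check: 1279^2 - 710*48^2 = 1635841 - 1635840 = 1, so (x, y) = (1279, 48) solves the equation, and by the theorem it is the least positive solution.

(x, y) = (1279, 48)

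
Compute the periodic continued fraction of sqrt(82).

[9; (18)]

Write x_i = (sqrt(82) + m_i)/d_i with (m_0, d_0) = (0, 1). a_0 = floor(sqrt(82)) = 9, since 9^2 = 81 <= 82 < 100 = 10^2.
Iterate m_{i+1} = d_i*a_i - m_i, d_{i+1} = (82 - m_{i+1}^2)/d_i, a_{i+1} = floor((a_0 + m_{i+1})/d_{i+1}):
  m_1 = 1*9 - 0 = 9, d_1 = (82 - 9^2)/1 = 1/1 = 1, a_1 = floor((9 + 9)/1) = 18.
  m_2 = 1*18 - 9 = 9, d_2 = (82 - 9^2)/1 = 1/1 = 1: (m_2, d_2) = (m_1, d_1) = (9, 1), so from here the quotient a_1 repeats; the period length is 1.
Hence the expansion of sqrt(82) is a_0 = 9 followed by the repeating block 18 (period 1).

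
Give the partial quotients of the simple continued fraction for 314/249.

Run the Euclidean algorithm on 314 and 249; the successive quotients are the partial quotients a_0, a_1, ... (each step inverts the fractional part left over by the previous one):
  314 = 1*249 + 65, so a_0 = 1.
  249 = 3*65 + 54, so a_1 = 3.
  65 = 1*54 + 11, so a_2 = 1.
  54 = 4*11 + 10, so a_3 = 4.
  11 = 1*10 + 1, so a_4 = 1.
  10 = 10*1 + 0, so a_5 = 10.
The remainder reaches 0 after 6 divisions, so the expansion has 6 partial quotients, read off in order.

[1; 3, 1, 4, 1, 10]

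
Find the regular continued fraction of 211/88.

Run the Euclidean algorithm on 211 and 88; the successive quotients are the partial quotients a_0, a_1, ... (each step inverts the fractional part left over by the previous one):
  211 = 2*88 + 35, so a_0 = 2.
  88 = 2*35 + 18, so a_1 = 2.
  35 = 1*18 + 17, so a_2 = 1.
  18 = 1*17 + 1, so a_3 = 1.
  17 = 17*1 + 0, so a_4 = 17.
The remainder reaches 0 after 5 divisions, so the expansion has 5 partial quotients, read off in order.

[2; 2, 1, 1, 17]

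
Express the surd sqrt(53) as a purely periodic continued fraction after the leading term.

Write x_i = (sqrt(53) + m_i)/d_i with (m_0, d_0) = (0, 1). a_0 = floor(sqrt(53)) = 7, since 7^2 = 49 <= 53 < 64 = 8^2.
Iterate m_{i+1} = d_i*a_i - m_i, d_{i+1} = (53 - m_{i+1}^2)/d_i, a_{i+1} = floor((a_0 + m_{i+1})/d_{i+1}):
  m_1 = 1*7 - 0 = 7, d_1 = (53 - 7^2)/1 = 4/1 = 4, a_1 = floor((7 + 7)/4) = 3.
  m_2 = 4*3 - 7 = 5, d_2 = (53 - 5^2)/4 = 28/4 = 7, a_2 = floor((7 + 5)/7) = 1.
  m_3 = 7*1 - 5 = 2, d_3 = (53 - 2^2)/7 = 49/7 = 7, a_3 = floor((7 + 2)/7) = 1.
  m_4 = 7*1 - 2 = 5, d_4 = (53 - 5^2)/7 = 28/7 = 4, a_4 = floor((7 + 5)/4) = 3.
  m_5 = 4*3 - 5 = 7, d_5 = (53 - 7^2)/4 = 4/4 = 1, a_5 = floor((7 + 7)/1) = 14.
  m_6 = 1*14 - 7 = 7, d_6 = (53 - 7^2)/1 = 4/1 = 4: (m_6, d_6) = (m_1, d_1) = (7, 4), so from here the quotients repeat a_1, ..., a_5; the period length is 5.
Hence the expansion of sqrt(53) is a_0 = 7 followed by the repeating block 3, 1, 1, 3, 14 (period 5).

[7; (3, 1, 1, 3, 14)]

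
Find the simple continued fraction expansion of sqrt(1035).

[32; (5, 1, 5, 64)]

Write x_i = (sqrt(1035) + m_i)/d_i with (m_0, d_0) = (0, 1). a_0 = floor(sqrt(1035)) = 32, since 32^2 = 1024 <= 1035 < 1089 = 33^2.
Iterate m_{i+1} = d_i*a_i - m_i, d_{i+1} = (1035 - m_{i+1}^2)/d_i, a_{i+1} = floor((a_0 + m_{i+1})/d_{i+1}):
  m_1 = 1*32 - 0 = 32, d_1 = (1035 - 32^2)/1 = 11/1 = 11, a_1 = floor((32 + 32)/11) = 5.
  m_2 = 11*5 - 32 = 23, d_2 = (1035 - 23^2)/11 = 506/11 = 46, a_2 = floor((32 + 23)/46) = 1.
  m_3 = 46*1 - 23 = 23, d_3 = (1035 - 23^2)/46 = 506/46 = 11, a_3 = floor((32 + 23)/11) = 5.
  m_4 = 11*5 - 23 = 32, d_4 = (1035 - 32^2)/11 = 11/11 = 1, a_4 = floor((32 + 32)/1) = 64.
  m_5 = 1*64 - 32 = 32, d_5 = (1035 - 32^2)/1 = 11/1 = 11: (m_5, d_5) = (m_1, d_1) = (32, 11), so from here the quotients repeat a_1, ..., a_4; the period length is 4.
Hence the expansion of sqrt(1035) is a_0 = 32 followed by the repeating block 5, 1, 5, 64 (period 4).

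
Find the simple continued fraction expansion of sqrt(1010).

Write x_i = (sqrt(1010) + m_i)/d_i with (m_0, d_0) = (0, 1). a_0 = floor(sqrt(1010)) = 31, since 31^2 = 961 <= 1010 < 1024 = 32^2.
Iterate m_{i+1} = d_i*a_i - m_i, d_{i+1} = (1010 - m_{i+1}^2)/d_i, a_{i+1} = floor((a_0 + m_{i+1})/d_{i+1}):
  m_1 = 1*31 - 0 = 31, d_1 = (1010 - 31^2)/1 = 49/1 = 49, a_1 = floor((31 + 31)/49) = 1.
  m_2 = 49*1 - 31 = 18, d_2 = (1010 - 18^2)/49 = 686/49 = 14, a_2 = floor((31 + 18)/14) = 3.
  m_3 = 14*3 - 18 = 24, d_3 = (1010 - 24^2)/14 = 434/14 = 31, a_3 = floor((31 + 24)/31) = 1.
  m_4 = 31*1 - 24 = 7, d_4 = (1010 - 7^2)/31 = 961/31 = 31, a_4 = floor((31 + 7)/31) = 1.
  m_5 = 31*1 - 7 = 24, d_5 = (1010 - 24^2)/31 = 434/31 = 14, a_5 = floor((31 + 24)/14) = 3.
  m_6 = 14*3 - 24 = 18, d_6 = (1010 - 18^2)/14 = 686/14 = 49, a_6 = floor((31 + 18)/49) = 1.
  m_7 = 49*1 - 18 = 31, d_7 = (1010 - 31^2)/49 = 49/49 = 1, a_7 = floor((31 + 31)/1) = 62.
  m_8 = 1*62 - 31 = 31, d_8 = (1010 - 31^2)/1 = 49/1 = 49: (m_8, d_8) = (m_1, d_1) = (31, 49), so from here the quotients repeat a_1, ..., a_7; the period length is 7.
Hence the expansion of sqrt(1010) is a_0 = 31 followed by the repeating block 1, 3, 1, 1, 3, 1, 62 (period 7).

[31; (1, 3, 1, 1, 3, 1, 62)]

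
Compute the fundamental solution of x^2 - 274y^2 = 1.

(x, y) = (3959299, 239190)

First expand sqrt(274) as a continued fraction. With x_i = (sqrt(274) + m_i)/d_i and (m_0, d_0) = (0, 1): a_0 = floor(sqrt(274)) = 16, since 16^2 = 256 <= 274 < 289 = 17^2.
Iterate m_{i+1} = d_i*a_i - m_i, d_{i+1} = (274 - m_{i+1}^2)/d_i, a_{i+1} = floor((a_0 + m_{i+1})/d_{i+1}):
  m_1 = 1*16 - 0 = 16, d_1 = (274 - 16^2)/1 = 18/1 = 18, a_1 = floor((16 + 16)/18) = 1.
  m_2 = 18*1 - 16 = 2, d_2 = (274 - 2^2)/18 = 270/18 = 15, a_2 = floor((16 + 2)/15) = 1.
  m_3 = 15*1 - 2 = 13, d_3 = (274 - 13^2)/15 = 105/15 = 7, a_3 = floor((16 + 13)/7) = 4.
  m_4 = 7*4 - 13 = 15, d_4 = (274 - 15^2)/7 = 49/7 = 7, a_4 = floor((16 + 15)/7) = 4.
  m_5 = 7*4 - 15 = 13, d_5 = (274 - 13^2)/7 = 105/7 = 15, a_5 = floor((16 + 13)/15) = 1.
  m_6 = 15*1 - 13 = 2, d_6 = (274 - 2^2)/15 = 270/15 = 18, a_6 = floor((16 + 2)/18) = 1.
  m_7 = 18*1 - 2 = 16, d_7 = (274 - 16^2)/18 = 18/18 = 1, a_7 = floor((16 + 16)/1) = 32.
  m_8 = 1*32 - 16 = 16, d_8 = (274 - 16^2)/1 = 18/1 = 18: (m_8, d_8) = (m_1, d_1) = (16, 18), so from here the quotients repeat a_1, ..., a_7; the period length is 7.
So sqrt(274) = [16; (1, 1, 4, 4, 1, 1, 32)] with period length k = 7.
k is odd, so (p_{k-1}, q_{k-1}) only solves x^2 - 274y^2 = -1 and the fundamental solution of x^2 - 274y^2 = 1 is (p_{2k-1}, q_{2k-1}) = (p_13, q_13); compute convergents through index 13, running through the period twice.
Convergents (p_i = a_i*p_{i-1} + p_{i-2}, q_i = a_i*q_{i-1} + q_{i-2} with p_{-2}=0, p_{-1}=1, q_{-2}=1, q_{-1}=0):
  i=0: a_0=16, p_0 = 16*1 + 0 = 16, q_0 = 16*0 + 1 = 1.
  i=1: a_1=1, p_1 = 1*16 + 1 = 17, q_1 = 1*1 + 0 = 1.
  i=2: a_2=1, p_2 = 1*17 + 16 = 33, q_2 = 1*1 + 1 = 2.
  i=3: a_3=4, p_3 = 4*33 + 17 = 149, q_3 = 4*2 + 1 = 9.
  i=4: a_4=4, p_4 = 4*149 + 33 = 629, q_4 = 4*9 + 2 = 38.
  i=5: a_5=1, p_5 = 1*629 + 149 = 778, q_5 = 1*38 + 9 = 47.
  i=6: a_6=1, p_6 = 1*778 + 629 = 1407, q_6 = 1*47 + 38 = 85.
  i=7: a_7=32, p_7 = 32*1407 + 778 = 45802, q_7 = 32*85 + 47 = 2767.
  i=8: a_8=1, p_8 = 1*45802 + 1407 = 47209, q_8 = 1*2767 + 85 = 2852.
  i=9: a_9=1, p_9 = 1*47209 + 45802 = 93011, q_9 = 1*2852 + 2767 = 5619.
  i=10: a_10=4, p_10 = 4*93011 + 47209 = 419253, q_10 = 4*5619 + 2852 = 25328.
  i=11: a_11=4, p_11 = 4*419253 + 93011 = 1770023, q_11 = 4*25328 + 5619 = 106931.
  i=12: a_12=1, p_12 = 1*1770023 + 419253 = 2189276, q_12 = 1*106931 + 25328 = 132259.
  i=13: a_13=1, p_13 = 1*2189276 + 1770023 = 3959299, q_13 = 1*132259 + 106931 = 239190.
Indeed p_6^2 - 274*q_6^2 = 1979649 - 1979650 = -1, not +1.
Check: 3959299^2 - 274*239190^2 = 15676048571401 - 15676048571400 = 1, so (x, y) = (3959299, 239190) solves the equation, and by the theorem it is the least positive solution.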